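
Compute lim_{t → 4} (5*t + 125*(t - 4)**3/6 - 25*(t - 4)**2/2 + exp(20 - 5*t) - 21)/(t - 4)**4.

Direct substitution gives 0/0.
Apply L'Hôpital: lim (-25*t + 125*(t - 4)^2/2 - 5*e^(20 - 5*t) + 105)/(4*(t - 4)^3), still 0/0.
Apply L'Hôpital: lim (125*t + 25*e^(20 - 5*t) - 525)/(12*(t - 4)^2), still 0/0.
Apply L'Hôpital: lim (125 - 125*e^(20 - 5*t))/(24*t - 96), still 0/0.
After 4 applications of L'Hôpital's rule the quotient is (625*e^(20 - 5*t))/(24); substituting t = 4 gives 625/24.

625/24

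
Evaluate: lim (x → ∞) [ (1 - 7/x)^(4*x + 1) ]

Let L be the limit and take ln: ln L = lim (4x + 1)·ln(1 - 7/x) = lim (4x + 1)·(-7/x + O(1/x²)) = -28.
Hence L = e^(-28).

e^(-28)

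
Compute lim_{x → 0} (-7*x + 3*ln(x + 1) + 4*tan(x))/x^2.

Substitution gives 0/0; apply L'Hôpital's rule 2 times.
After differentiating numerator and denominator 2 times the quotient is (8*tan(x)/cos(x)^2 - 3/(x + 1)^2)/(2); at x = 0 this is -3/2.

-3/2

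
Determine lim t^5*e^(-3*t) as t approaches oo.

0

Write as t^5/e^{3t}, an ∞/∞ form.
Exponential growth dominates any polynomial, so repeated L'Hôpital (or the standard result) gives 0.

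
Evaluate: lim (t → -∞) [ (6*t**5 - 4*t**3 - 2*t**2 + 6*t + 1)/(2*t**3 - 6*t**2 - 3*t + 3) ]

The numerator has higher degree (5 > 3); the quotient behaves like (6/(2))·t^2 for large |t|.
As t → −∞ this diverges to ∞.

∞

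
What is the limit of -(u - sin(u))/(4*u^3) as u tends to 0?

-1/24

Direct substitution gives 0/0.
Apply L'Hôpital: lim (1 - cos(u))/(-12*u^2), still 0/0.
Apply L'Hôpital: lim (sin(u))/(-24*u), still 0/0.
After 3 applications of L'Hôpital's rule the quotient is (cos(u))/(-24); substituting u = 0 gives -1/24.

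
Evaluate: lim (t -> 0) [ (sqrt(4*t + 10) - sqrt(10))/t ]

√(10)/5

Substitution gives 0/0. Multiply numerator and denominator by the conjugate √(10 + 4t) + √10.
The numerator becomes (10 + 4t) − 10 = 4t, so the expression simplifies to 4/(√(10 + 4t) + √10).
Letting t → 0 gives 4/(2√10) = √(10)/5.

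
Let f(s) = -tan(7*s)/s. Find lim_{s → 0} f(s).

-7

Substitution gives 0/0.
Since tan(u)/u → 1 as u → 0, tan(7s)/(7s) → 1 and the limit is 7/(-1) = -7.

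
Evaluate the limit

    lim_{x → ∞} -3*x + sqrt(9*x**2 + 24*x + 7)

This has the form ∞ − ∞. Multiply and divide by the conjugate √(9*x^2 + 24*x + 7) + 3x.
That gives (24x + 7) / (√(9*x^2 + 24*x + 7) + 3x).
Divide numerator and denominator by x: the limit is 24/(2·3) = 4.

4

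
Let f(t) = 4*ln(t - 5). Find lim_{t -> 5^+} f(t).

As t → 5⁺, t - 5 → 0⁺ and ln(t - 5) → −∞.
Multiplying by 4 gives -∞.

-∞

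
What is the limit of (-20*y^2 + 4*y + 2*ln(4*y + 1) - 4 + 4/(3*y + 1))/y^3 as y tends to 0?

-196/3

Substitution gives 0/0 (the numerator vanishes to order 3).
Expand each term to order y^3: the coefficient of y^3 in 2·ln(1 + 4y) is 128/3 and in 4·1/(1 + 3y) is -108.
Lower-order terms cancel with the polynomial part, so the numerator is (-196/3)·y^3 + o(y^3), and the limit is (-196/3)/(1) = -196/3.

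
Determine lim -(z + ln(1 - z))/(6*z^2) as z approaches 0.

1/12

Direct substitution gives 0/0.
Apply L'Hôpital: lim (1 - 1/(1 - z))/(-12*z), still 0/0.
After 2 applications of L'Hôpital's rule the quotient is (-1/(1 - z)^2)/(-12); substituting z = 0 gives 1/12.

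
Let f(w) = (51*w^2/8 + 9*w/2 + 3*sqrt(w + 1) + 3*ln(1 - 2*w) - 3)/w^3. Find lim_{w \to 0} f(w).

-125/16

Substitution gives 0/0; apply L'Hôpital's rule 3 times.
After differentiating numerator and denominator 3 times the quotient is (48/(2*w - 1)^3 + 9/(8*(w + 1)^(5/2)))/(6); at w = 0 this is -125/16.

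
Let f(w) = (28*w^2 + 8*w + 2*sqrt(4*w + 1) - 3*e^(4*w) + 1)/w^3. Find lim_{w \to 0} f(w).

-24

Substitution gives 0/0; apply L'Hôpital's rule 3 times.
After differentiating numerator and denominator 3 times the quotient is (-192*e^(4*w) + 48/(4*w + 1)^(5/2))/(6); at w = 0 this is -24.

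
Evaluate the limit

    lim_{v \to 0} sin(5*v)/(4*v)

5/4

Substitution gives 0/0.
Write it as (5/4)·sin(5v)/(5v); since sin(u)/u → 1, the limit is 5/4.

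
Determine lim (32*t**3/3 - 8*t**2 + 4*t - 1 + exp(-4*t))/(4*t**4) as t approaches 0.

Direct substitution gives 0/0.
Apply L'Hôpital: lim (32*t^2 - 16*t + 4 - 4*e^(-4*t))/(16*t^3), still 0/0.
Apply L'Hôpital: lim (64*t - 16 + 16*e^(-4*t))/(48*t^2), still 0/0.
Apply L'Hôpital: lim (64 - 64*e^(-4*t))/(96*t), still 0/0.
After 4 applications of L'Hôpital's rule the quotient is (256*e^(-4*t))/(96); substituting t = 0 gives 8/3.

8/3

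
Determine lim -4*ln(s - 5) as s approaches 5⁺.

∞

As s → 5⁺, s - 5 → 0⁺ and ln(s - 5) → −∞.
Multiplying by -4 gives ∞.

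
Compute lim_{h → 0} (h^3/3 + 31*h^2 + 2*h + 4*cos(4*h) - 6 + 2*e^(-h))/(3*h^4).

57/4

Substitution gives 0/0 (the numerator vanishes to order 4).
Expand each term to order h^4: the coefficient of h^4 in 4·cos(4h) is 128/3 and in 2·e^(-h) is 1/12.
Lower-order terms cancel with the polynomial part, so the numerator is (171/4)·h^4 + o(h^4), and the limit is (171/4)/(3) = 57/4.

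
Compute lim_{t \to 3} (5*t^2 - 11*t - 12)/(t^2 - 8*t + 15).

-19/2

Direct substitution gives 0/0, so factor. Both numerator and denominator have (t - 3) as a factor.
After cancelling, the expression reduces to (5*t + 4)/(t - 5).
Substituting t = 3 gives -19/2.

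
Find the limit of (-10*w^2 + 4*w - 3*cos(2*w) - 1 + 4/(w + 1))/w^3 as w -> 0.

-4

Substitution gives 0/0 (the numerator vanishes to order 3).
Expand each term to order w^3: the coefficient of w^3 in 4·1/(1 + w) is -4 and in -3·cos(2w) is 0.
Lower-order terms cancel with the polynomial part, so the numerator is (-4)·w^3 + o(w^3), and the limit is (-4)/(1) = -4.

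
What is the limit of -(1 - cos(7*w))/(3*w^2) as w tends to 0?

-49/6

Substitution gives 0/0.
Use (1 − cos u)/u² → 1/2 with u = 7w: the limit is 7²/(2·(-3)) = -49/6.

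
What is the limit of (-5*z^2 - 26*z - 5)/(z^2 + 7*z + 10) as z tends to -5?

At z = -5 both the top and bottom vanish — a removable singularity. Factoring out (z + 5) from each leaves (-5*z - 1)/(z + 2), which at z = -5 equals -8.

-8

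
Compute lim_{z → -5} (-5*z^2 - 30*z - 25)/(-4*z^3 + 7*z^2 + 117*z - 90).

-20/253

At z = -5 both the top and bottom vanish — a removable singularity. Factoring out (z + 5) from each leaves (-5*z - 5)/(-4*z^2 + 27*z - 18), which at z = -5 equals -20/253.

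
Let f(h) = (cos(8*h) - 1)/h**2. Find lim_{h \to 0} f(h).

Direct substitution gives 0/0.
Apply L'Hôpital: lim (-8*sin(8*h))/(2*h), still 0/0.
After 2 applications of L'Hôpital's rule the quotient is (-64*cos(8*h))/(2); substituting h = 0 gives -32.

-32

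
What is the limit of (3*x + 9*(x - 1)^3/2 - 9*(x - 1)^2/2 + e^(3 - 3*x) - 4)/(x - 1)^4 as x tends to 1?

Direct substitution gives 0/0.
Apply L'Hôpital: lim (-9*x + 27*(x - 1)^2/2 - 3*e^(3 - 3*x) + 12)/(4*(x - 1)^3), still 0/0.
Apply L'Hôpital: lim (27*x + 9*e^(3 - 3*x) - 36)/(12*(x - 1)^2), still 0/0.
Apply L'Hôpital: lim (27 - 27*e^(3 - 3*x))/(24*x - 24), still 0/0.
After 4 applications of L'Hôpital's rule the quotient is (81*e^(3 - 3*x))/(24); substituting x = 1 gives 27/8.

27/8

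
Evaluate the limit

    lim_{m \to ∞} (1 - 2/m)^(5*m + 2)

Let L be the limit and take ln: ln L = lim (5m + 2)·ln(1 - 2/m) = lim (5m + 2)·(-2/m + O(1/m²)) = -10.
Hence L = e^(-10).

e^(-10)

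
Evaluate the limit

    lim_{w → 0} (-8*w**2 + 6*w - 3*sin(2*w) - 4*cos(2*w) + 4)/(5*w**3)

4/5

Substitution gives 0/0 (the numerator vanishes to order 3).
Expand each term to order w^3: the coefficient of w^3 in -4·cos(2w) is 0 and in -3·sin(2w) is 4.
Lower-order terms cancel with the polynomial part, so the numerator is (4)·w^3 + o(w^3), and the limit is (4)/(5) = 4/5.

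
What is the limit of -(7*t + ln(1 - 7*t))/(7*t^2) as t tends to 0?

7/2

Direct substitution gives 0/0.
Apply L'Hôpital: lim (7 - 7/(1 - 7*t))/(-14*t), still 0/0.
After 2 applications of L'Hôpital's rule the quotient is (-49/(1 - 7*t)^2)/(-14); substituting t = 0 gives 7/2.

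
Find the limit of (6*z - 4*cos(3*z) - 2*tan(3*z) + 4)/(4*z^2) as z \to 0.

Substitution gives 0/0; apply L'Hôpital's rule 2 times.
After differentiating numerator and denominator 2 times the quotient is (-36*sin(3*z)/cos(3*z)^3 + 36*cos(3*z))/(8); at z = 0 this is 9/2.

9/2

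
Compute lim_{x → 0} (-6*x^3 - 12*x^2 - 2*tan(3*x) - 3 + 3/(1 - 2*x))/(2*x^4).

Substitution gives 0/0 (the numerator vanishes to order 4).
Expand each term to order x^4: the coefficient of x^4 in -2·tan(3x) is 0 and in 3·1/(1 - 2x) is 48.
Lower-order terms cancel with the polynomial part, so the numerator is (48)·x^4 + o(x^4), and the limit is (48)/(2) = 24.

24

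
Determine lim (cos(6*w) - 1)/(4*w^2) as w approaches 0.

Direct substitution gives 0/0.
Apply L'Hôpital: lim (-6*sin(6*w))/(8*w), still 0/0.
After 2 applications of L'Hôpital's rule the quotient is (-36*cos(6*w))/(8); substituting w = 0 gives -9/2.

-9/2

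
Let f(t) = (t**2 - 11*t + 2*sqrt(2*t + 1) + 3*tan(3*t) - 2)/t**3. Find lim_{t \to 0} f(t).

Substitution gives 0/0 (the numerator vanishes to order 3).
Expand each term to order t^3: the coefficient of t^3 in 2·√(1 + 2t) is 1 and in 3·tan(3t) is 27.
Lower-order terms cancel with the polynomial part, so the numerator is (28)·t^3 + o(t^3), and the limit is (28)/(1) = 28.

28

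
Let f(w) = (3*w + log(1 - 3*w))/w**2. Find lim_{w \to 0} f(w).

-9/2

Direct substitution gives 0/0.
Apply L'Hôpital: lim (3 - 3/(1 - 3*w))/(2*w), still 0/0.
After 2 applications of L'Hôpital's rule the quotient is (-9/(1 - 3*w)^2)/(2); substituting w = 0 gives -9/2.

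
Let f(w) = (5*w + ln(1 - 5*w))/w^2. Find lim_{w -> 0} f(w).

-25/2

Direct substitution gives 0/0.
Apply L'Hôpital: lim (5 - 5/(1 - 5*w))/(2*w), still 0/0.
After 2 applications of L'Hôpital's rule the quotient is (-25/(1 - 5*w)^2)/(2); substituting w = 0 gives -25/2.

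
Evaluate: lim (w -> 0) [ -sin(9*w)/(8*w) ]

Substitution gives 0/0.
Write it as (9/(-8))·sin(9w)/(9w); since sin(u)/u → 1, the limit is -9/8.

-9/8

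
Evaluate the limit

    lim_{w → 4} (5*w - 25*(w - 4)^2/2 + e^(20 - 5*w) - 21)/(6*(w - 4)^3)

Direct substitution gives 0/0.
Apply L'Hôpital: lim (-25*w - 5*e^(20 - 5*w) + 105)/(18*(w - 4)^2), still 0/0.
Apply L'Hôpital: lim (25*e^(20 - 5*w) - 25)/(36*w - 144), still 0/0.
After 3 applications of L'Hôpital's rule the quotient is (-125*e^(20 - 5*w))/(36); substituting w = 4 gives -125/36.

-125/36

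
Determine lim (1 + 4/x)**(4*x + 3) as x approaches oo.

e^(16)

Let L be the limit and take ln: ln L = lim (4x + 3)·ln(1 + 4/x) = lim (4x + 3)·(4/x + O(1/x²)) = 16.
Hence L = e^(16).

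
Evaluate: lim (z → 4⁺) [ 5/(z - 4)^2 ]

As z → 4⁺, (z - 4) → 0⁺, so (z - 4)^2 → 0⁺ and 5/(z - 4)^2 → ∞.

∞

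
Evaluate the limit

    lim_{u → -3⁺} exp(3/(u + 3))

∞

As u → -3⁺, 3/(u + 3) → +∞, so e^(3/(u + 3)) → ∞.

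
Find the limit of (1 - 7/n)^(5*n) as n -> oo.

The base → 1 and the exponent → ∞: a 1^∞ form.
Take logarithms: (5n)·ln(1 - 7/n). Since ln(1+u) ~ u for small u, this behaves like (5n)·(-7/n) → -35.
So the limit is e^(-35).

e^(-35)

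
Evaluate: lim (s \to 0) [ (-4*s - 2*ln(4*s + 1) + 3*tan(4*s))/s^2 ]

16

Substitution gives 0/0; apply L'Hôpital's rule 2 times.
After differentiating numerator and denominator 2 times the quotient is (96*tan(4*s)/cos(4*s)^2 + 32/(4*s + 1)^2)/(2); at s = 0 this is 16.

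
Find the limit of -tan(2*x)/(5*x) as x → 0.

-2/5

Substitution gives 0/0.
Since tan(u)/u → 1 as u → 0, tan(2x)/(2x) → 1 and the limit is 2/(-5) = -2/5.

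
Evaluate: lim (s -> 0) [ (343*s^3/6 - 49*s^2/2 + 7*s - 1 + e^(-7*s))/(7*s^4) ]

343/24

Direct substitution gives 0/0.
Apply L'Hôpital: lim (343*s^2/2 - 49*s + 7 - 7*e^(-7*s))/(28*s^3), still 0/0.
Apply L'Hôpital: lim (343*s - 49 + 49*e^(-7*s))/(84*s^2), still 0/0.
Apply L'Hôpital: lim (343 - 343*e^(-7*s))/(168*s), still 0/0.
After 4 applications of L'Hôpital's rule the quotient is (2401*e^(-7*s))/(168); substituting s = 0 gives 343/24.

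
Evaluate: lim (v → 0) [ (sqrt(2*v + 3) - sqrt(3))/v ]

A 0/0 form; rationalise with √(3 + 2v) + √3. This collapses the numerator to 2v, leaving 2/(√(3 + 2v) + √3) → 2/(2√3) = √(3)/3.

√(3)/3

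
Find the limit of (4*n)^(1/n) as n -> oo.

1

Base → ∞ and exponent → 0: an ∞^0 form.
Take logs: (1/n)·ln(4·n^1) = (ln 4 + 1·ln n)/n → 0.
So the limit is e^0 = 1.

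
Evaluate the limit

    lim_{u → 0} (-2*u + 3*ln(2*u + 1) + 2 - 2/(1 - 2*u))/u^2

Substitution gives 0/0 (the numerator vanishes to order 2).
Expand each term to order u^2: the coefficient of u^2 in -2·1/(1 - 2u) is -8 and in 3·ln(1 + 2u) is -6.
Lower-order terms cancel with the polynomial part, so the numerator is (-14)·u^2 + o(u^2), and the limit is (-14)/(1) = -14.

-14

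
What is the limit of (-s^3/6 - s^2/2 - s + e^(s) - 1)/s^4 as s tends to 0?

1/24

Direct substitution gives 0/0.
Apply L'Hôpital: lim (-s^2/2 - s + e^(s) - 1)/(4*s^3), still 0/0.
Apply L'Hôpital: lim (-s + e^(s) - 1)/(12*s^2), still 0/0.
Apply L'Hôpital: lim (e^(s) - 1)/(24*s), still 0/0.
After 4 applications of L'Hôpital's rule the quotient is (e^(s))/(24); substituting s = 0 gives 1/24.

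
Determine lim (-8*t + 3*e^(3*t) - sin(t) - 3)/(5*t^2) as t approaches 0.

27/10

Substitution gives 0/0 (the numerator vanishes to order 2).
Expand each term to order t^2: the coefficient of t^2 in −sin(t) is 0 and in 3·e^(3t) is 27/2.
Lower-order terms cancel with the polynomial part, so the numerator is (27/2)·t^2 + o(t^2), and the limit is (27/2)/(5) = 27/10.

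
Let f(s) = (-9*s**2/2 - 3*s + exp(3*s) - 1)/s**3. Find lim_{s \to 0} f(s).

Direct substitution gives 0/0.
Apply L'Hôpital: lim (-9*s + 3*e^(3*s) - 3)/(3*s^2), still 0/0.
Apply L'Hôpital: lim (9*e^(3*s) - 9)/(6*s), still 0/0.
After 3 applications of L'Hôpital's rule the quotient is (27*e^(3*s))/(6); substituting s = 0 gives 9/2.

9/2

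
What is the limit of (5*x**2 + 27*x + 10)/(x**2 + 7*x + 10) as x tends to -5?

Direct substitution gives 0/0, so factor. Both numerator and denominator have (x + 5) as a factor.
After cancelling, the expression reduces to (5*x + 2)/(x + 2).
Substituting x = -5 gives 23/3.

23/3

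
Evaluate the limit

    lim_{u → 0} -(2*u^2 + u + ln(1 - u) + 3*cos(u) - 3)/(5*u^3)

1/15

Substitution gives 0/0; apply L'Hôpital's rule 3 times.
After differentiating numerator and denominator 3 times the quotient is (3*sin(u) + 2/(u - 1)^3)/(-30); at u = 0 this is 1/15.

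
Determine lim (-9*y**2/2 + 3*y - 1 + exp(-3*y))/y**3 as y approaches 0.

Direct substitution gives 0/0.
Apply L'Hôpital: lim (-9*y + 3 - 3*e^(-3*y))/(3*y^2), still 0/0.
Apply L'Hôpital: lim (-9 + 9*e^(-3*y))/(6*y), still 0/0.
After 3 applications of L'Hôpital's rule the quotient is (-27*e^(-3*y))/(6); substituting y = 0 gives -9/2.

-9/2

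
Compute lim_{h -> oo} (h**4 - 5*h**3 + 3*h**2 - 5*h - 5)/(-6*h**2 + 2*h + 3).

-∞

The numerator has higher degree (4 > 2); the quotient behaves like (1/(-6))·h^2 for large |h|.
As h → +∞ this diverges to -∞.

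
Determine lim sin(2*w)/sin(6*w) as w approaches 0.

Substitution gives 0/0.
Divide numerator and denominator by w: sin(2w)/w → 2 and sin(6w)/w → 6, so the limit is 1·2/6 = 1/3.

1/3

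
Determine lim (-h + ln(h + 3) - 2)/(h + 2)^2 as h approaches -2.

-1/2

Direct substitution gives 0/0.
Apply L'Hôpital: lim (-1 + 1/(h + 3))/(2*h + 4), still 0/0.
After 2 applications of L'Hôpital's rule the quotient is (-1/(h + 3)^2)/(2); substituting h = -2 gives -1/2.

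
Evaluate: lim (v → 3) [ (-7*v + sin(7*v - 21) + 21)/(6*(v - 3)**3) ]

Direct substitution gives 0/0.
Apply L'Hôpital: lim (7*cos(7*v - 21) - 7)/(18*(v - 3)^2), still 0/0.
Apply L'Hôpital: lim (-49*sin(7*v - 21))/(36*v - 108), still 0/0.
After 3 applications of L'Hôpital's rule the quotient is (-343*cos(7*v - 21))/(36); substituting v = 3 gives -343/36.

-343/36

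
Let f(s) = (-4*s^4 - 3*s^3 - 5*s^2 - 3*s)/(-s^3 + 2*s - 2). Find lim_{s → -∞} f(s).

The numerator has higher degree (4 > 3); the quotient behaves like (-4/(-1))·s^1 for large |s|.
As s → −∞ this diverges to -∞.

-∞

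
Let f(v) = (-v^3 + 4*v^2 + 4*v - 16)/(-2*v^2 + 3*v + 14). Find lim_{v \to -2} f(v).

-24/11

Since v = -2 makes numerator and denominator zero, (v + 2) divides both.
Cancelling it gives (-v^2 + 6*v - 8)/(7 - 2*v); now plug in v = -2 to get -24/11.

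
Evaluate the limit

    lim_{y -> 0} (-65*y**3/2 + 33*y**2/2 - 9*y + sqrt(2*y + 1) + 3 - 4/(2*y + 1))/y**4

-517/8

Substitution gives 0/0 (the numerator vanishes to order 4).
Expand each term to order y^4: the coefficient of y^4 in √(1 + 2y) is -5/8 and in -4·1/(1 + 2y) is -64.
Lower-order terms cancel with the polynomial part, so the numerator is (-517/8)·y^4 + o(y^4), and the limit is (-517/8)/(1) = -517/8.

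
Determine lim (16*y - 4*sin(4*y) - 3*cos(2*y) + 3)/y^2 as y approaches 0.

6

Substitution gives 0/0 (the numerator vanishes to order 2).
Expand each term to order y^2: the coefficient of y^2 in -3·cos(2y) is 6 and in -4·sin(4y) is 0.
Lower-order terms cancel with the polynomial part, so the numerator is (6)·y^2 + o(y^2), and the limit is (6)/(1) = 6.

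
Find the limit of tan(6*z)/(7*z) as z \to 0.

Substitution gives 0/0.
Since tan(u)/u → 1 as u → 0, tan(6z)/(6z) → 1 and the limit is 6/7.

6/7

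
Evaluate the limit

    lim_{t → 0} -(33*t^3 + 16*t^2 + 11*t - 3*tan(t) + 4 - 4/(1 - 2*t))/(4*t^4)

16

Substitution gives 0/0 (the numerator vanishes to order 4).
Expand each term to order t^4: the coefficient of t^4 in -4·1/(1 - 2t) is -64 and in -3·tan(t) is 0.
Lower-order terms cancel with the polynomial part, so the numerator is (-64)·t^4 + o(t^4), and the limit is (-64)/(-4) = 16.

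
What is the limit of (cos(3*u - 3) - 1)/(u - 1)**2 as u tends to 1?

-9/2

Direct substitution gives 0/0.
Apply L'Hôpital: lim (-3*sin(3*u - 3))/(2*u - 2), still 0/0.
After 2 applications of L'Hôpital's rule the quotient is (-9*cos(3*u - 3))/(2); substituting u = 1 gives -9/2.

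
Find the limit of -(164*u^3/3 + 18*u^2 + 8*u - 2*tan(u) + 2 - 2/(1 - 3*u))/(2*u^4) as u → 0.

Substitution gives 0/0; apply L'Hôpital's rule 4 times.
After differentiating numerator and denominator 4 times the quotient is (16*tan(u)/cos(u)^2 - 48*tan(u)/cos(u)^4 + 3888/(3*u - 1)^5)/(-48); at u = 0 this is 81.

81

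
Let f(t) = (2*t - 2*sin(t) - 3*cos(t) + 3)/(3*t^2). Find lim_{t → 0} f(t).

Substitution gives 0/0 (the numerator vanishes to order 2).
Expand each term to order t^2: the coefficient of t^2 in -2·sin(t) is 0 and in -3·cos(t) is 3/2.
Lower-order terms cancel with the polynomial part, so the numerator is (3/2)·t^2 + o(t^2), and the limit is (3/2)/(3) = 1/2.

1/2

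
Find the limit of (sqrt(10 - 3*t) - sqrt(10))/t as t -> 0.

A 0/0 form; rationalise with √(10 - 3t) + √10. This collapses the numerator to -3t, leaving -3/(√(10 - 3t) + √10) → -3/(2√10) = -3*√(10)/20.

-3*√(10)/20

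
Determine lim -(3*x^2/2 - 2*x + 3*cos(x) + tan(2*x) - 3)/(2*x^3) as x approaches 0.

-4/3

Substitution gives 0/0 (the numerator vanishes to order 3).
Expand each term to order x^3: the coefficient of x^3 in tan(2x) is 8/3 and in 3·cos(x) is 0.
Lower-order terms cancel with the polynomial part, so the numerator is (8/3)·x^3 + o(x^3), and the limit is (8/3)/(-2) = -4/3.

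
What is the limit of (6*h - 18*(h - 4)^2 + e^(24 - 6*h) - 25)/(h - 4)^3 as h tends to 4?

Direct substitution gives 0/0.
Apply L'Hôpital: lim (-36*h - 6*e^(24 - 6*h) + 150)/(3*(h - 4)^2), still 0/0.
Apply L'Hôpital: lim (36*e^(24 - 6*h) - 36)/(6*h - 24), still 0/0.
After 3 applications of L'Hôpital's rule the quotient is (-216*e^(24 - 6*h))/(6); substituting h = 4 gives -36.

-36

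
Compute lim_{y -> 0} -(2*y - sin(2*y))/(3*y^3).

-4/9

Direct substitution gives 0/0.
Apply L'Hôpital: lim (2 - 2*cos(2*y))/(-9*y^2), still 0/0.
Apply L'Hôpital: lim (4*sin(2*y))/(-18*y), still 0/0.
After 3 applications of L'Hôpital's rule the quotient is (8*cos(2*y))/(-18); substituting y = 0 gives -4/9.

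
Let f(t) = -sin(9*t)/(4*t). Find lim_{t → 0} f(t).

-9/4

Substitution gives 0/0.
Write it as (9/(-4))·sin(9t)/(9t); since sin(u)/u → 1, the limit is -9/4.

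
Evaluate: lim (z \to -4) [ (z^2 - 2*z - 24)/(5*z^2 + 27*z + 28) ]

10/13

At z = -4 both the top and bottom vanish — a removable singularity. Factoring out (z + 4) from each leaves (z - 6)/(5*z + 7), which at z = -4 equals 10/13.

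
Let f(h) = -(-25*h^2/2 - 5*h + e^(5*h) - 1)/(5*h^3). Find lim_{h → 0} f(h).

-25/6

Direct substitution gives 0/0.
Apply L'Hôpital: lim (-25*h + 5*e^(5*h) - 5)/(-15*h^2), still 0/0.
Apply L'Hôpital: lim (25*e^(5*h) - 25)/(-30*h), still 0/0.
After 3 applications of L'Hôpital's rule the quotient is (125*e^(5*h))/(-30); substituting h = 0 gives -25/6.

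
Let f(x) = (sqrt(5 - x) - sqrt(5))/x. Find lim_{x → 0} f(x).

Substitution gives 0/0. Multiply numerator and denominator by the conjugate √(5 - x) + √5.
The numerator becomes (5 - x) − 5 = -x, so the expression simplifies to -1/(√(5 - x) + √5).
Letting x → 0 gives -1/(2√5) = -√(5)/10.

-√(5)/10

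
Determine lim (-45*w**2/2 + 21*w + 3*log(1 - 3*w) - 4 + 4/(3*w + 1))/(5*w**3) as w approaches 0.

-27

Substitution gives 0/0; apply L'Hôpital's rule 3 times.
After differentiating numerator and denominator 3 times the quotient is (-648/(3*w + 1)^4 + 162/(3*w - 1)^3)/(30); at w = 0 this is -27.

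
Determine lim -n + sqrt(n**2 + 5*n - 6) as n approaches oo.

5/2

This has the form ∞ − ∞. Multiply and divide by the conjugate √(n^2 + 5*n - 6) + n.
That gives (5n - 6) / (√(n^2 + 5*n - 6) + n).
Divide numerator and denominator by n: the limit is 5/(2·1) = 5/2.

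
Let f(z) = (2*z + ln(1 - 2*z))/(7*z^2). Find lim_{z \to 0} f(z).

-2/7

Direct substitution gives 0/0.
Apply L'Hôpital: lim (2 - 2/(1 - 2*z))/(14*z), still 0/0.
After 2 applications of L'Hôpital's rule the quotient is (-4/(1 - 2*z)^2)/(14); substituting z = 0 gives -2/7.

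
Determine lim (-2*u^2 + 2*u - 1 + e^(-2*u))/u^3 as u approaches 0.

Direct substitution gives 0/0.
Apply L'Hôpital: lim (-4*u + 2 - 2*e^(-2*u))/(3*u^2), still 0/0.
Apply L'Hôpital: lim (-4 + 4*e^(-2*u))/(6*u), still 0/0.
After 3 applications of L'Hôpital's rule the quotient is (-8*e^(-2*u))/(6); substituting u = 0 gives -4/3.

-4/3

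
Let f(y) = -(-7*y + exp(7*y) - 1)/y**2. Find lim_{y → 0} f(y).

-49/2

Direct substitution gives 0/0.
Apply L'Hôpital: lim (7*e^(7*y) - 7)/(-2*y), still 0/0.
After 2 applications of L'Hôpital's rule the quotient is (49*e^(7*y))/(-2); substituting y = 0 gives -49/2.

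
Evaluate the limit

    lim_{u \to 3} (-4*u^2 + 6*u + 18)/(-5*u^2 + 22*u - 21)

9/4

Direct substitution gives 0/0, so factor. Both numerator and denominator have (u - 3) as a factor.
After cancelling, the expression reduces to (-4*u - 6)/(7 - 5*u).
Substituting u = 3 gives 9/4.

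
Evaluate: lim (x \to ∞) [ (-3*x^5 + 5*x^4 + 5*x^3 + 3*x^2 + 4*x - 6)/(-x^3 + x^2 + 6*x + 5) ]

∞

The numerator has higher degree (5 > 3); the quotient behaves like (-3/(-1))·x^2 for large |x|.
As x → +∞ this diverges to ∞.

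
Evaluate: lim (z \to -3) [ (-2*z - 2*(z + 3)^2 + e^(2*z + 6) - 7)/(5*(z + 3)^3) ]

Direct substitution gives 0/0.
Apply L'Hôpital: lim (-4*z + 2*e^(2*z + 6) - 14)/(15*(z + 3)^2), still 0/0.
Apply L'Hôpital: lim (4*e^(2*z + 6) - 4)/(30*z + 90), still 0/0.
After 3 applications of L'Hôpital's rule the quotient is (8*e^(2*z + 6))/(30); substituting z = -3 gives 4/15.

4/15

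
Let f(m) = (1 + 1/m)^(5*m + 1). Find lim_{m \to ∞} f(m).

Write it as [(1 + 1/m)^m]^(5) · (1 + 1/m)^(1). The bracketed term tends to e^(1) and the second factor to 1, so the limit is e^(5).

e^(5)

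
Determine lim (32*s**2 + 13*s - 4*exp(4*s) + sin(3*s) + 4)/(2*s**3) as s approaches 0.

-283/12

Substitution gives 0/0 (the numerator vanishes to order 3).
Expand each term to order s^3: the coefficient of s^3 in sin(3s) is -9/2 and in -4·e^(4s) is -128/3.
Lower-order terms cancel with the polynomial part, so the numerator is (-283/6)·s^3 + o(s^3), and the limit is (-283/6)/(2) = -283/12.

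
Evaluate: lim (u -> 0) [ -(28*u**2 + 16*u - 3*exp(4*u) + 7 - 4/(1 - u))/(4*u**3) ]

9

Substitution gives 0/0; apply L'Hôpital's rule 3 times.
After differentiating numerator and denominator 3 times the quotient is (-192*e^(4*u) - 24/(u - 1)^4)/(-24); at u = 0 this is 9.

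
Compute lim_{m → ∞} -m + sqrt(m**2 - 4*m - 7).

-2

An ∞ − ∞ form. Rationalising with the conjugate, the difference becomes (-4m - 7) / (√(m^2 - 4*m - 7) + m).
For large m the denominator behaves like 2·m, so the quotient tends to -4/2 = -2.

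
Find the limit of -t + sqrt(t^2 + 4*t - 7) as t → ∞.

2

This has the form ∞ − ∞. Multiply and divide by the conjugate √(t^2 + 4*t - 7) + t.
That gives (4t - 7) / (√(t^2 + 4*t - 7) + t).
Divide numerator and denominator by t: the limit is 4/(2·1) = 2.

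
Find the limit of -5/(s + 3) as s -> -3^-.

∞

As s → -3⁻, (s + 3) → 0⁻, so (s + 3)^1 → 0⁻ and -5/(s + 3)^1 → ∞.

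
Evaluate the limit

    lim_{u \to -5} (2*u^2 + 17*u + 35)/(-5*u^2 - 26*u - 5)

-1/8

Direct substitution gives 0/0, so factor. Both numerator and denominator have (u + 5) as a factor.
After cancelling, the expression reduces to (2*u + 7)/(-5*u - 1).
Substituting u = -5 gives -1/8.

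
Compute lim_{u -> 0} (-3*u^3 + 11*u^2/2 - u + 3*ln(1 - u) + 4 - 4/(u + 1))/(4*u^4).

Substitution gives 0/0; apply L'Hôpital's rule 4 times.
After differentiating numerator and denominator 4 times the quotient is (-96/(u + 1)^5 - 18/(u - 1)^4)/(96); at u = 0 this is -19/16.

-19/16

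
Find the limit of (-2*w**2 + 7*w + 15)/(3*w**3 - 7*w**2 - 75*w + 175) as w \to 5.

-13/80

At w = 5 both the top and bottom vanish — a removable singularity. Factoring out (w - 5) from each leaves (-2*w - 3)/(3*w^2 + 8*w - 35), which at w = 5 equals -13/80.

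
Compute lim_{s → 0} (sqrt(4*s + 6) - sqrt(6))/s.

A 0/0 form; rationalise with √(6 + 4s) + √6. This collapses the numerator to 4s, leaving 4/(√(6 + 4s) + √6) → 4/(2√6) = √(6)/3.

√(6)/3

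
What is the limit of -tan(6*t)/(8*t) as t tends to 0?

Substitution gives 0/0.
Since tan(u)/u → 1 as u → 0, tan(6t)/(6t) → 1 and the limit is 6/(-8) = -3/4.

-3/4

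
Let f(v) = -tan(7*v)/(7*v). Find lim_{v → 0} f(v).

-1

Substitution gives 0/0.
Since tan(u)/u → 1 as u → 0, tan(7v)/(7v) → 1 and the limit is 7/(-7) = -1.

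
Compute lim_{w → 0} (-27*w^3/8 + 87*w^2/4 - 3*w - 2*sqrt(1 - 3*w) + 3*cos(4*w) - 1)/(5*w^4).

2453/320

Substitution gives 0/0; apply L'Hôpital's rule 4 times.
After differentiating numerator and denominator 4 times the quotient is (768*cos(4*w) + 1215/(8*(1 - 3*w)^(7/2)))/(120); at w = 0 this is 2453/320.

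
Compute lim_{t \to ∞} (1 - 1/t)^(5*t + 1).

e^(-5)

Let L be the limit and take ln: ln L = lim (5t + 1)·ln(1 - 1/t) = lim (5t + 1)·(-1/t + O(1/t²)) = -5.
Hence L = e^(-5).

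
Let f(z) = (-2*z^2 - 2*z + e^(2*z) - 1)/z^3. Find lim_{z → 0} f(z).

Direct substitution gives 0/0.
Apply L'Hôpital: lim (-4*z + 2*e^(2*z) - 2)/(3*z^2), still 0/0.
Apply L'Hôpital: lim (4*e^(2*z) - 4)/(6*z), still 0/0.
After 3 applications of L'Hôpital's rule the quotient is (8*e^(2*z))/(6); substituting z = 0 gives 4/3.

4/3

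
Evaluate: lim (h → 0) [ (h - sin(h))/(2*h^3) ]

1/12

Direct substitution gives 0/0.
Apply L'Hôpital: lim (1 - cos(h))/(6*h^2), still 0/0.
Apply L'Hôpital: lim (sin(h))/(12*h), still 0/0.
After 3 applications of L'Hôpital's rule the quotient is (cos(h))/(12); substituting h = 0 gives 1/12.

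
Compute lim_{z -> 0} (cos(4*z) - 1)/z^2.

-8

Direct substitution gives 0/0.
Apply L'Hôpital: lim (-4*sin(4*z))/(2*z), still 0/0.
After 2 applications of L'Hôpital's rule the quotient is (-16*cos(4*z))/(2); substituting z = 0 gives -8.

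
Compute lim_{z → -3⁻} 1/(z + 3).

As z → -3⁻, (z + 3) → 0⁻, so (z + 3)^1 → 0⁻ and 1/(z + 3)^1 → -∞.

-∞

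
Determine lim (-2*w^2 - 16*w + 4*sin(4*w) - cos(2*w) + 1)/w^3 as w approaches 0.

-128/3

Substitution gives 0/0; apply L'Hôpital's rule 3 times.
After differentiating numerator and denominator 3 times the quotient is (-8*sin(2*w) - 256*cos(4*w))/(6); at w = 0 this is -128/3.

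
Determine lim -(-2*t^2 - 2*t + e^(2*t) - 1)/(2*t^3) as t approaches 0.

Direct substitution gives 0/0.
Apply L'Hôpital: lim (-4*t + 2*e^(2*t) - 2)/(-6*t^2), still 0/0.
Apply L'Hôpital: lim (4*e^(2*t) - 4)/(-12*t), still 0/0.
After 3 applications of L'Hôpital's rule the quotient is (8*e^(2*t))/(-12); substituting t = 0 gives -2/3.

-2/3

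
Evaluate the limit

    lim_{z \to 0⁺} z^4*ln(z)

0

This is a 0·(−∞) form. Rewrite as 1·ln(z) / z^(−4) and apply L'Hôpital:
the derivative quotient is 1·(1/z) / (−4·z^(−5)) = (-1/4)·z^4 → 0.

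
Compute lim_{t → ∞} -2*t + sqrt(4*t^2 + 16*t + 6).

An ∞ − ∞ form. Rationalising with the conjugate, the difference becomes (16t + 6) / (√(4*t^2 + 16*t + 6) + 2t).
For large t the denominator behaves like 2·2t, so the quotient tends to 16/4 = 4.

4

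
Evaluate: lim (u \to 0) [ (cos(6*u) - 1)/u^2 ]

Direct substitution gives 0/0.
Apply L'Hôpital: lim (-6*sin(6*u))/(2*u), still 0/0.
After 2 applications of L'Hôpital's rule the quotient is (-36*cos(6*u))/(2); substituting u = 0 gives -18.

-18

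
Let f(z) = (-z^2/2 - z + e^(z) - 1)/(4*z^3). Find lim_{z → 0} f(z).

Direct substitution gives 0/0.
Apply L'Hôpital: lim (-z + e^(z) - 1)/(12*z^2), still 0/0.
Apply L'Hôpital: lim (e^(z) - 1)/(24*z), still 0/0.
After 3 applications of L'Hôpital's rule the quotient is (e^(z))/(24); substituting z = 0 gives 1/24.

1/24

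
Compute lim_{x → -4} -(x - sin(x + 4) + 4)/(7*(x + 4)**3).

Direct substitution gives 0/0.
Apply L'Hôpital: lim (1 - cos(x + 4))/(-21*(x + 4)^2), still 0/0.
Apply L'Hôpital: lim (sin(x + 4))/(-42*x - 168), still 0/0.
After 3 applications of L'Hôpital's rule the quotient is (cos(x + 4))/(-42); substituting x = -4 gives -1/42.

-1/42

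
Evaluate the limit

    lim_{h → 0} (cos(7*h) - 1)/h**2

Direct substitution gives 0/0.
Apply L'Hôpital: lim (-7*sin(7*h))/(2*h), still 0/0.
After 2 applications of L'Hôpital's rule the quotient is (-49*cos(7*h))/(2); substituting h = 0 gives -49/2.

-49/2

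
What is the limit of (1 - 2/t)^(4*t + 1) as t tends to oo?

Let L be the limit and take ln: ln L = lim (4t + 1)·ln(1 - 2/t) = lim (4t + 1)·(-2/t + O(1/t²)) = -8.
Hence L = e^(-8).

e^(-8)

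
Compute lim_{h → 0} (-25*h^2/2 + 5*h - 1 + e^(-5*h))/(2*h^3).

-125/12

Direct substitution gives 0/0.
Apply L'Hôpital: lim (-25*h + 5 - 5*e^(-5*h))/(6*h^2), still 0/0.
Apply L'Hôpital: lim (-25 + 25*e^(-5*h))/(12*h), still 0/0.
After 3 applications of L'Hôpital's rule the quotient is (-125*e^(-5*h))/(12); substituting h = 0 gives -125/12.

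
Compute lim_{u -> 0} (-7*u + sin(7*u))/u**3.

Direct substitution gives 0/0.
Apply L'Hôpital: lim (7*cos(7*u) - 7)/(3*u^2), still 0/0.
Apply L'Hôpital: lim (-49*sin(7*u))/(6*u), still 0/0.
After 3 applications of L'Hôpital's rule the quotient is (-343*cos(7*u))/(6); substituting u = 0 gives -343/6.

-343/6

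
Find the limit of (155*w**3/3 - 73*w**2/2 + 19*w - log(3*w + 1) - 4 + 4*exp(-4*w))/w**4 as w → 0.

755/12

Substitution gives 0/0 (the numerator vanishes to order 4).
Expand each term to order w^4: the coefficient of w^4 in −ln(1 + 3w) is 81/4 and in 4·e^(-4w) is 128/3.
Lower-order terms cancel with the polynomial part, so the numerator is (755/12)·w^4 + o(w^4), and the limit is (755/12)/(1) = 755/12.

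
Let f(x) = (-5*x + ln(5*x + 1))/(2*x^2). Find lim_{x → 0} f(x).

Direct substitution gives 0/0.
Apply L'Hôpital: lim (-5 + 5/(5*x + 1))/(4*x), still 0/0.
After 2 applications of L'Hôpital's rule the quotient is (-25/(5*x + 1)^2)/(4); substituting x = 0 gives -25/4.

-25/4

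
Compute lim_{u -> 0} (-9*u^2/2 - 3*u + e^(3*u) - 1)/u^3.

Direct substitution gives 0/0.
Apply L'Hôpital: lim (-9*u + 3*e^(3*u) - 3)/(3*u^2), still 0/0.
Apply L'Hôpital: lim (9*e^(3*u) - 9)/(6*u), still 0/0.
After 3 applications of L'Hôpital's rule the quotient is (27*e^(3*u))/(6); substituting u = 0 gives 9/2.

9/2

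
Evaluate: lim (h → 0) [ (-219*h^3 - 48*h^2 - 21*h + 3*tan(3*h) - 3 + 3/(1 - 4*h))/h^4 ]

768

Substitution gives 0/0 (the numerator vanishes to order 4).
Expand each term to order h^4: the coefficient of h^4 in 3·1/(1 - 4h) is 768 and in 3·tan(3h) is 0.
Lower-order terms cancel with the polynomial part, so the numerator is (768)·h^4 + o(h^4), and the limit is (768)/(1) = 768.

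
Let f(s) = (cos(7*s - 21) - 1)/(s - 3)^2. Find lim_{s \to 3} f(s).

-49/2

Direct substitution gives 0/0.
Apply L'Hôpital: lim (-7*sin(7*s - 21))/(2*s - 6), still 0/0.
After 2 applications of L'Hôpital's rule the quotient is (-49*cos(7*s - 21))/(2); substituting s = 3 gives -49/2.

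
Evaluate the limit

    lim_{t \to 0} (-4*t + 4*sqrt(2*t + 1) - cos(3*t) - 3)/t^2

Substitution gives 0/0; apply L'Hôpital's rule 2 times.
After differentiating numerator and denominator 2 times the quotient is (9*cos(3*t) - 4/(2*t + 1)^(3/2))/(2); at t = 0 this is 5/2.

5/2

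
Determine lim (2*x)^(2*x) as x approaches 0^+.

1

Base → 0⁺ and exponent → 0⁺: a 0^0 form.
Take logs: 2x·ln(2x). This is 0·(−∞); rewriting as ln(2x)/(1/(2x)) and applying L'Hôpital gives 0.
Hence the limit is e^0 = 1.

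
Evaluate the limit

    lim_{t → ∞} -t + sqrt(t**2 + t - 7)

An ∞ − ∞ form. Rationalising with the conjugate, the difference becomes (t - 7) / (√(t^2 + t - 7) + t).
For large t the denominator behaves like 2·t, so the quotient tends to 1/2 = 1/2.

1/2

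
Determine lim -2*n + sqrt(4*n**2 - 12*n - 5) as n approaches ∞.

An ∞ − ∞ form. Rationalising with the conjugate, the difference becomes (-12n - 5) / (√(4*n^2 - 12*n - 5) + 2n).
For large n the denominator behaves like 2·2n, so the quotient tends to -12/4 = -3.

-3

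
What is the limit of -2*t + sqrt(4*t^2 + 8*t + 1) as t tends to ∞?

This has the form ∞ − ∞. Multiply and divide by the conjugate √(4*t^2 + 8*t + 1) + 2t.
That gives (8t + 1) / (√(4*t^2 + 8*t + 1) + 2t).
Divide numerator and denominator by t: the limit is 8/(2·2) = 2.

2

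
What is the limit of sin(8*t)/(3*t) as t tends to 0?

Substitution gives 0/0.
Write it as (8/3)·sin(8t)/(8t); since sin(u)/u → 1, the limit is 8/3.

8/3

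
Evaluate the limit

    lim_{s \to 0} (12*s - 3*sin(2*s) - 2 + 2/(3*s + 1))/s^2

Substitution gives 0/0 (the numerator vanishes to order 2).
Expand each term to order s^2: the coefficient of s^2 in 2·1/(1 + 3s) is 18 and in -3·sin(2s) is 0.
Lower-order terms cancel with the polynomial part, so the numerator is (18)·s^2 + o(s^2), and the limit is (18)/(1) = 18.

18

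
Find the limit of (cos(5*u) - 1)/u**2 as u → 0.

-25/2

Direct substitution gives 0/0.
Apply L'Hôpital: lim (-5*sin(5*u))/(2*u), still 0/0.
After 2 applications of L'Hôpital's rule the quotient is (-25*cos(5*u))/(2); substituting u = 0 gives -25/2.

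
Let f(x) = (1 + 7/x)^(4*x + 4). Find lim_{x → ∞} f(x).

Write it as [(1 + 7/x)^x]^(4) · (1 + 7/x)^(4). The bracketed term tends to e^(7) and the second factor to 1, so the limit is e^(28).

e^(28)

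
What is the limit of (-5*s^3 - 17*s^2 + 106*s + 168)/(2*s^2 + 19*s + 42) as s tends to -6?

Direct substitution gives 0/0, so factor. Both numerator and denominator have (s + 6) as a factor.
After cancelling, the expression reduces to (-5*s^2 + 13*s + 28)/(2*s + 7).
Substituting s = -6 gives 46.

46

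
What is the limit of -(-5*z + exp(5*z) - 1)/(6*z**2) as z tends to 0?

Direct substitution gives 0/0.
Apply L'Hôpital: lim (5*e^(5*z) - 5)/(-12*z), still 0/0.
After 2 applications of L'Hôpital's rule the quotient is (25*e^(5*z))/(-12); substituting z = 0 gives -25/12.

-25/12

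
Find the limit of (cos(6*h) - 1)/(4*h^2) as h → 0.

-9/2

Direct substitution gives 0/0.
Apply L'Hôpital: lim (-6*sin(6*h))/(8*h), still 0/0.
After 2 applications of L'Hôpital's rule the quotient is (-36*cos(6*h))/(8); substituting h = 0 gives -9/2.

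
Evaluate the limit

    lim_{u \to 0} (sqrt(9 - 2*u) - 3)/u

-1/3

Substitution gives 0/0. Multiply numerator and denominator by the conjugate √(9 - 2u) + √9.
The numerator becomes (9 - 2u) − 9 = -2u, so the expression simplifies to -2/(√(9 - 2u) + √9).
Letting u → 0 gives -2/(2√9) = -1/3.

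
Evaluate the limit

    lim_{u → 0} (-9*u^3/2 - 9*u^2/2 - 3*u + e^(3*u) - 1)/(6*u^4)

9/16

Direct substitution gives 0/0.
Apply L'Hôpital: lim (-27*u^2/2 - 9*u + 3*e^(3*u) - 3)/(24*u^3), still 0/0.
Apply L'Hôpital: lim (-27*u + 9*e^(3*u) - 9)/(72*u^2), still 0/0.
Apply L'Hôpital: lim (27*e^(3*u) - 27)/(144*u), still 0/0.
After 4 applications of L'Hôpital's rule the quotient is (81*e^(3*u))/(144); substituting u = 0 gives 9/16.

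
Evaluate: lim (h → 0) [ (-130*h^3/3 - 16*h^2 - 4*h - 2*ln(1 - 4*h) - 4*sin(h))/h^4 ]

128

Substitution gives 0/0 (the numerator vanishes to order 4).
Expand each term to order h^4: the coefficient of h^4 in -2·ln(1 - 4h) is 128 and in -4·sin(h) is 0.
Lower-order terms cancel with the polynomial part, so the numerator is (128)·h^4 + o(h^4), and the limit is (128)/(1) = 128.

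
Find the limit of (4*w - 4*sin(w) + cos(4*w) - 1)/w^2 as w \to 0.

Substitution gives 0/0 (the numerator vanishes to order 2).
Expand each term to order w^2: the coefficient of w^2 in cos(4w) is -8 and in -4·sin(w) is 0.
Lower-order terms cancel with the polynomial part, so the numerator is (-8)·w^2 + o(w^2), and the limit is (-8)/(1) = -8.

-8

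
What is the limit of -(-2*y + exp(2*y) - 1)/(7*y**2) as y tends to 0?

Direct substitution gives 0/0.
Apply L'Hôpital: lim (2*e^(2*y) - 2)/(-14*y), still 0/0.
After 2 applications of L'Hôpital's rule the quotient is (4*e^(2*y))/(-14); substituting y = 0 gives -2/7.

-2/7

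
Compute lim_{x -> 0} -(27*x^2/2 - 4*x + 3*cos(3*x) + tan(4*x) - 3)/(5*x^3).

-64/15

Substitution gives 0/0 (the numerator vanishes to order 3).
Expand each term to order x^3: the coefficient of x^3 in tan(4x) is 64/3 and in 3·cos(3x) is 0.
Lower-order terms cancel with the polynomial part, so the numerator is (64/3)·x^3 + o(x^3), and the limit is (64/3)/(-5) = -64/15.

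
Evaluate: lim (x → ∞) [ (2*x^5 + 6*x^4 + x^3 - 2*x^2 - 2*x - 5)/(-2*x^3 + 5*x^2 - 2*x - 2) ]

-∞

The numerator has higher degree (5 > 3); the quotient behaves like (2/(-2))·x^2 for large |x|.
As x → +∞ this diverges to -∞.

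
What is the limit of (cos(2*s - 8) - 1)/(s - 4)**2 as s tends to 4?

Direct substitution gives 0/0.
Apply L'Hôpital: lim (-2*sin(2*s - 8))/(2*s - 8), still 0/0.
After 2 applications of L'Hôpital's rule the quotient is (-4*cos(2*s - 8))/(2); substituting s = 4 gives -2.

-2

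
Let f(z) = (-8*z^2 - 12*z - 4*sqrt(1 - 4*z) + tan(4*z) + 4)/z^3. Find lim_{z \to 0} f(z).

112/3

Substitution gives 0/0; apply L'Hôpital's rule 3 times.
After differentiating numerator and denominator 3 times the quotient is (384*tan(4*z)^2/cos(4*z)^2 + 128/cos(4*z)^2 + 96/(1 - 4*z)^(5/2))/(6); at z = 0 this is 112/3.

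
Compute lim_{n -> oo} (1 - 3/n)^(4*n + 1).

e^(-12)

The base → 1 and the exponent → ∞: a 1^∞ form.
Take logarithms: (4n + 1)·ln(1 - 3/n). Since ln(1+u) ~ u for small u, this behaves like (4n)·(-3/n) → -12.
So the limit is e^(-12).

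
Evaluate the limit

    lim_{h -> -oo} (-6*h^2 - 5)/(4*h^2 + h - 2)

-3/2

Numerator and denominator both have degree 2.
Dividing every term by h^2, all lower-order terms vanish and the limit is the ratio of leading coefficients, -6/(4) = -3/2.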